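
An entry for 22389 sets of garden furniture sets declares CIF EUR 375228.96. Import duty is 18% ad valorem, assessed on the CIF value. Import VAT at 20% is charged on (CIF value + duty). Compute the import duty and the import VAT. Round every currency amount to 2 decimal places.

Import duty = 375228.96 × 18% = 67541.21
VAT base = CIF + duty = 375228.96 + 67541.21 = 442770.17
Import VAT = 442770.17 × 20% = 88554.03

Import duty: EUR 67541.21; import VAT: EUR 88554.03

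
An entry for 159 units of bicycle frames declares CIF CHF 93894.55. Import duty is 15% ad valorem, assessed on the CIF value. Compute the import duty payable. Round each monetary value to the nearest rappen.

Import duty: CHF 14084.18

Import duty = 93894.55 × 15% = 14084.18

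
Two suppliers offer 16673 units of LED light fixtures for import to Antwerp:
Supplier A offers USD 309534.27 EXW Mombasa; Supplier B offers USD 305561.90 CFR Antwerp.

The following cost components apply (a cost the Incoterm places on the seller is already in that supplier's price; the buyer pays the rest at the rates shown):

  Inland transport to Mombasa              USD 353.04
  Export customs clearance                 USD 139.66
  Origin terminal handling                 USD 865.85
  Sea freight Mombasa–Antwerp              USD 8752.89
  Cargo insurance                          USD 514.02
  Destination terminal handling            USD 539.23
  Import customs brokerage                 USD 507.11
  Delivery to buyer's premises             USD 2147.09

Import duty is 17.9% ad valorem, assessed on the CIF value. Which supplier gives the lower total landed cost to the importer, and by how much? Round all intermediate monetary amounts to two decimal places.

Supplier B is cheaper by USD 16604.81

Supplier A (EXW):
CIF value = EXW price + inland to port + export clearance + origin terminal + freight + insurance = 309534.27 + 353.04 + 139.66 + 865.85 + 8752.89 + 514.02 = 320159.73
Import duty = 320159.73 × 17.9% = 57308.59
Buyer bears (A): 353.04 + 139.66 + 865.85 + 8752.89 + 514.02 + 539.23 + 507.11 + 2147.09 = 13818.89
Landed cost (A) = invoice 309534.27 + 13818.89 + duty 57308.59 = 380661.75
Supplier B (CFR):
CIF value = CFR price + insurance = 305561.90 + 514.02 = 306075.92
Import duty = 306075.92 × 17.9% = 54787.59
Buyer bears (B): 514.02 + 539.23 + 507.11 + 2147.09 = 3707.45
Landed cost (B) = invoice 305561.90 + 3707.45 + duty 54787.59 = 364056.94
Difference = |380661.75 − 364056.94| = 16604.81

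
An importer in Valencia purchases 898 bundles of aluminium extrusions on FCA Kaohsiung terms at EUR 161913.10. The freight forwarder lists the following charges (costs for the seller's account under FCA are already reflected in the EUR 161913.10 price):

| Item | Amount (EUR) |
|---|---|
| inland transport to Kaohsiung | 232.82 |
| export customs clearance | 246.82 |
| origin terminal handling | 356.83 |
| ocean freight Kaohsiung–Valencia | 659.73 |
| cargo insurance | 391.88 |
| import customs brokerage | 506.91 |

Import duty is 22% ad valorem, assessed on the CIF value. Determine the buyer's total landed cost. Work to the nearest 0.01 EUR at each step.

Total landed cost: EUR 199759.19

FCA: the seller delivers export-cleared goods to the carrier; the buyer bears costs from that point.
Already in the invoice (seller's account under FCA): inland to port, export clearance — exclude.
CIF value = FCA price + origin terminal + freight + insurance = 161913.10 + 356.83 + 659.73 + 391.88 = 163321.54
Import duty = 163321.54 × 22% = 35930.74
Buyer bears: origin terminal 356.83 + freight 659.73 + insurance 391.88 + brokerage 506.91 + duty 35930.74 = 37846.09
Landed cost = invoice 161913.10 + 37846.09 = 199759.19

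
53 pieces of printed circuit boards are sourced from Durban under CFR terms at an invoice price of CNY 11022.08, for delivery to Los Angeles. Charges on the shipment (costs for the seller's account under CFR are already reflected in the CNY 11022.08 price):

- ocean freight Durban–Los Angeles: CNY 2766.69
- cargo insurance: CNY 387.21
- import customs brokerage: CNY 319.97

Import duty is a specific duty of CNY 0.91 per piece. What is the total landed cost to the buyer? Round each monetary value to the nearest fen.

Total landed cost: CNY 11777.49

CFR: the seller pays costs through ocean freight to the destination port, but not insurance.
Already in the invoice (seller's account under CFR): freight — exclude.
CIF value = CFR price + insurance = 11022.08 + 387.21 = 11409.29
Import duty = 53 × 0.91 = 48.23
Buyer bears: insurance 387.21 + brokerage 319.97 + duty 48.23 = 755.41
Landed cost = invoice 11022.08 + 755.41 = 11777.49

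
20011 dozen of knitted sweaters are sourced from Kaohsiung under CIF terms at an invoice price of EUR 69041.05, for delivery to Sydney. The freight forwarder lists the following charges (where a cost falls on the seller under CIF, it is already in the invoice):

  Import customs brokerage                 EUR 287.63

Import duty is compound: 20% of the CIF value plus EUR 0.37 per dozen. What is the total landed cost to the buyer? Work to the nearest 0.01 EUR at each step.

Total landed cost: EUR 90540.96

CIF: the seller pays costs through ocean freight and marine insurance to the destination port.
The CIF price already equals the CIF value: 69041.05
Ad valorem component: 69041.05 × 20% = 13808.21
Specific component: 20011 × 0.37 = 7404.07
Import duty = 13808.21 + 7404.07 = 21212.28
Buyer bears: brokerage 287.63 + duty 21212.28 = 21499.91
Landed cost = invoice 69041.05 + 21499.91 = 90540.96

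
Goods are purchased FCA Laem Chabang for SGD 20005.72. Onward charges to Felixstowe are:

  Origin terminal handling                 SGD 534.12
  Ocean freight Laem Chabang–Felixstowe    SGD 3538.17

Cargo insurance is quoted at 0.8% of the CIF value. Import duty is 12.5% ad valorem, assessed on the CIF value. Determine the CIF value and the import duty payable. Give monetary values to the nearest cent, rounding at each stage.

CIF value: SGD 24272.19; import duty: SGD 3034.02

Let C be the CIF value. C = FCA price + pre-shipment costs + freight + 0.8% × C
C − 0.8% × C = 20005.72 + 534.12 + 3538.17
0.992 × C = 24078.01
C = 24078.01 / 0.992 = 24272.19
Insurance premium = 0.8% × 24272.19 = 194.18
Import duty = 24272.19 × 12.5% = 3034.02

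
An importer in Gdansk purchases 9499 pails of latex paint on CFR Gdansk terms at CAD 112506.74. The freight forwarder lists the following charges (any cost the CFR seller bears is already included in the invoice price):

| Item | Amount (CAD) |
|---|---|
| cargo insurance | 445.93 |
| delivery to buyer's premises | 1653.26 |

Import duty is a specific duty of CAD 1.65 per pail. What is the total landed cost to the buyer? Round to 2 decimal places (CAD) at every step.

CFR: the seller pays costs through ocean freight to the destination port, but not insurance.
CIF value = CFR price + insurance = 112506.74 + 445.93 = 112952.67
Import duty = 9499 × 1.65 = 15673.35
Buyer bears: insurance 445.93 + delivery 1653.26 + duty 15673.35 = 17772.54
Landed cost = invoice 112506.74 + 17772.54 = 130279.28

Total landed cost: CAD 130279.28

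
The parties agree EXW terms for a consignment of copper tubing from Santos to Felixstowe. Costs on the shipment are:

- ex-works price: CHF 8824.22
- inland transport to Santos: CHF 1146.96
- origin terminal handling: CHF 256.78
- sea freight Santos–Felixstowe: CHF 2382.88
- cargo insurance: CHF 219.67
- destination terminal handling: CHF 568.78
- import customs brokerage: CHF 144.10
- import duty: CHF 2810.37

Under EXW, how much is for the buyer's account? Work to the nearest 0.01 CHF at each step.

Buyer's account: CHF 7529.54

EXW: the seller makes goods available at their premises; the buyer bears all onward costs.
Seller's account: goods 8824.22 = 8824.22
Buyer's account: inland to port 1146.96 + origin terminal 256.78 + freight 2382.88 + insurance 219.67 + destination terminal 568.78 + brokerage 144.10 + duty 2810.37 = 7529.54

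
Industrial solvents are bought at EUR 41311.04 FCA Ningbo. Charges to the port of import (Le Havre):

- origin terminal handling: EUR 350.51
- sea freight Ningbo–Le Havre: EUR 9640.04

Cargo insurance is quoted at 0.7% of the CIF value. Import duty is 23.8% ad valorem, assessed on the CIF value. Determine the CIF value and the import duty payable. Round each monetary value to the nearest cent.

Let C be the CIF value. C = FCA price + pre-shipment costs + freight + 0.7% × C
C − 0.7% × C = 41311.04 + 350.51 + 9640.04
0.993 × C = 51301.59
C = 51301.59 / 0.993 = 51663.23
Insurance premium = 0.7% × 51663.23 = 361.64
Import duty = 51663.23 × 23.8% = 12295.85

CIF value: EUR 51663.23; import duty: EUR 12295.85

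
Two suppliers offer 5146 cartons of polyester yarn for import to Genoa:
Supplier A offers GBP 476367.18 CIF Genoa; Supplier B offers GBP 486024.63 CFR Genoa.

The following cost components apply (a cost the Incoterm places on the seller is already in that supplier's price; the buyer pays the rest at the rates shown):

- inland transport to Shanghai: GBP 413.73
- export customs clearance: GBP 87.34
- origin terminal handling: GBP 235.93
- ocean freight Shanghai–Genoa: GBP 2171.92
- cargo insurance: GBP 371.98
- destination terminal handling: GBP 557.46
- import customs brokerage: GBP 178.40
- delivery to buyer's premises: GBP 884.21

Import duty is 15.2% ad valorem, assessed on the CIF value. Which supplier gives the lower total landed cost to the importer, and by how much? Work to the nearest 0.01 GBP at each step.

Supplier A is cheaper by GBP 11553.90

Supplier A (CIF):
The CIF price already equals the CIF value: 476367.18
Import duty = 476367.18 × 15.2% = 72407.81
Buyer bears (A): 557.46 + 178.40 + 884.21 = 1620.07
Landed cost (A) = invoice 476367.18 + 1620.07 + duty 72407.81 = 550395.06
Supplier B (CFR):
CIF value = CFR price + insurance = 486024.63 + 371.98 = 486396.61
Import duty = 486396.61 × 15.2% = 73932.28
Buyer bears (B): 371.98 + 557.46 + 178.40 + 884.21 = 1992.05
Landed cost (B) = invoice 486024.63 + 1992.05 + duty 73932.28 = 561948.96
Difference = |550395.06 − 561948.96| = 11553.90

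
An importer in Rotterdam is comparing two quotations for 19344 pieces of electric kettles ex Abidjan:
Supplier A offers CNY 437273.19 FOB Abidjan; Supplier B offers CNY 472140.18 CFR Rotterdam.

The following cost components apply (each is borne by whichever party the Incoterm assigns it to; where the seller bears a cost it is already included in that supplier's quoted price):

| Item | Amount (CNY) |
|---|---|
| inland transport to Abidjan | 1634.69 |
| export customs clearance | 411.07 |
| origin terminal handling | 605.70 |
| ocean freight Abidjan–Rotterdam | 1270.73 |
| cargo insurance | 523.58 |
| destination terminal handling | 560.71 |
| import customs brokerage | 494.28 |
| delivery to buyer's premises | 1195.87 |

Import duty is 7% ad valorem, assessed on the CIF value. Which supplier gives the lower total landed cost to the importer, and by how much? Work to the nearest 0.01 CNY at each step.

Supplier A is cheaper by CNY 35947.99

Supplier A (FOB):
CIF value = FOB price + freight + insurance = 437273.19 + 1270.73 + 523.58 = 439067.50
Import duty = 439067.50 × 7% = 30734.73
Buyer bears (A): 1270.73 + 523.58 + 560.71 + 494.28 + 1195.87 = 4045.17
Landed cost (A) = invoice 437273.19 + 4045.17 + duty 30734.73 = 472053.09
Supplier B (CFR):
CIF value = CFR price + insurance = 472140.18 + 523.58 = 472663.76
Import duty = 472663.76 × 7% = 33086.46
Buyer bears (B): 523.58 + 560.71 + 494.28 + 1195.87 = 2774.44
Landed cost (B) = invoice 472140.18 + 2774.44 + duty 33086.46 = 508001.08
Difference = |472053.09 − 508001.08| = 35947.99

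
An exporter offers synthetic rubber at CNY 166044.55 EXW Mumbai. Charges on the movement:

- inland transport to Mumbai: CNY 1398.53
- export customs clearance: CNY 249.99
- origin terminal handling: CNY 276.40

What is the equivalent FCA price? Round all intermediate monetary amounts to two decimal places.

FCA price: CNY 167693.07

Not relevant to the conversion: origin terminal — on the buyer under both terms; not part of either seller's price.
From EXW to FCA, the seller additionally bears: inland to port, export clearance.
FCA price = 166044.55 + 1398.53 + 249.99 = 167693.07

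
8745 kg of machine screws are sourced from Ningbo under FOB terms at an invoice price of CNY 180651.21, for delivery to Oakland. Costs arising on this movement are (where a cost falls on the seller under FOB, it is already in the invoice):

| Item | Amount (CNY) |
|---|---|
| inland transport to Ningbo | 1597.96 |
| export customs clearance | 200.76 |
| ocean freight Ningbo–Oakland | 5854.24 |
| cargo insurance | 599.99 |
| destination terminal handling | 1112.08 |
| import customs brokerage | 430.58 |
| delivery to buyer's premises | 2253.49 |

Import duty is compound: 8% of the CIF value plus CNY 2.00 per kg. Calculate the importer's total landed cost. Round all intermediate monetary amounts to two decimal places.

Total landed cost: CNY 223360.03

FOB: the seller bears costs until goods are on board at the origin port; the buyer bears freight, insurance and all costs thereafter.
Already in the invoice (seller's account under FOB): inland to port, export clearance — exclude.
CIF value = FOB price + freight + insurance = 180651.21 + 5854.24 + 599.99 = 187105.44
Ad valorem component: 187105.44 × 8% = 14968.44
Specific component: 8745 × 2.00 = 17490.00
Import duty = 14968.44 + 17490.00 = 32458.44
Buyer bears: freight 5854.24 + insurance 599.99 + destination terminal 1112.08 + brokerage 430.58 + delivery 2253.49 + duty 32458.44 = 42708.82
Landed cost = invoice 180651.21 + 42708.82 = 223360.03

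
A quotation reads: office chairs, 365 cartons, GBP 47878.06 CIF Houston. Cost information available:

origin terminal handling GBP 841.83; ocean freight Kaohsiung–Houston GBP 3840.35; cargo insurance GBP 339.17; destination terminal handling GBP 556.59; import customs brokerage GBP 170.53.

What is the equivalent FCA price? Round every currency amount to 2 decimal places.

Not relevant to the conversion: brokerage, destination terminal — on the buyer under both terms; not part of either seller's price.
From CIF to FCA, the seller no longer bears: origin terminal, freight, insurance.
FCA price = 47878.06 − 841.83 − 3840.35 − 339.17 = 42856.71

FCA price: GBP 42856.71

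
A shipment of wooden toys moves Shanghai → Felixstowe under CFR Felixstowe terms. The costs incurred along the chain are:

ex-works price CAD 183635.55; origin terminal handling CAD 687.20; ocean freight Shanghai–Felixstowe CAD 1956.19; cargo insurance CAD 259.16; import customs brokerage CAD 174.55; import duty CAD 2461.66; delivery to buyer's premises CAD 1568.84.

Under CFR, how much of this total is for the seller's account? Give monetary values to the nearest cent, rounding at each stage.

Seller's account: CAD 186278.94

CFR: the seller pays costs through ocean freight to the destination port, but not insurance.
Seller's account: goods 183635.55 + origin terminal 687.20 + freight 1956.19 = 186278.94
Buyer's account: insurance 259.16 + brokerage 174.55 + duty 2461.66 + delivery 1568.84 = 4464.21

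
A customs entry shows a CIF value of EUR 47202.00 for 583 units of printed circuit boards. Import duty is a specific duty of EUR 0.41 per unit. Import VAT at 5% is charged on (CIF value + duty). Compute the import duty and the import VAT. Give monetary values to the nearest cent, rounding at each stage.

Import duty = 583 × 0.41 = 239.03
VAT base = CIF + duty = 47202.00 + 239.03 = 47441.03
Import VAT = 47441.03 × 5% = 2372.05

Import duty: EUR 239.03; import VAT: EUR 2372.05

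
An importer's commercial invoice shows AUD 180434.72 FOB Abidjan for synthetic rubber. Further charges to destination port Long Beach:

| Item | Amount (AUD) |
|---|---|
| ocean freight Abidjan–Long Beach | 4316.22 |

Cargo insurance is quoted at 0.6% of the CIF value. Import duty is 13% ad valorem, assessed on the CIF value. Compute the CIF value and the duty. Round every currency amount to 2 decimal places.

Let C be the CIF value. C = FOB price + freight + 0.6% × C
C − 0.6% × C = 180434.72 + 4316.22
0.994 × C = 184750.94
C = 184750.94 / 0.994 = 185866.14
Insurance premium = 0.6% × 185866.14 = 1115.20
Import duty = 185866.14 × 13% = 24162.60

CIF value: AUD 185866.14; import duty: AUD 24162.60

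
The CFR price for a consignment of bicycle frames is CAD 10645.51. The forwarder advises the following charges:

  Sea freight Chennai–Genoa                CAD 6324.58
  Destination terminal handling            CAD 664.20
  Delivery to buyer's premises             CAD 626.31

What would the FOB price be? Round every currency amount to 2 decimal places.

Not relevant to the conversion: delivery, destination terminal — on the buyer under both terms; not part of either seller's price.
From CFR to FOB, the seller no longer bears: freight.
FOB price = 10645.51 − 6324.58 = 4320.93

FOB price: CAD 4320.93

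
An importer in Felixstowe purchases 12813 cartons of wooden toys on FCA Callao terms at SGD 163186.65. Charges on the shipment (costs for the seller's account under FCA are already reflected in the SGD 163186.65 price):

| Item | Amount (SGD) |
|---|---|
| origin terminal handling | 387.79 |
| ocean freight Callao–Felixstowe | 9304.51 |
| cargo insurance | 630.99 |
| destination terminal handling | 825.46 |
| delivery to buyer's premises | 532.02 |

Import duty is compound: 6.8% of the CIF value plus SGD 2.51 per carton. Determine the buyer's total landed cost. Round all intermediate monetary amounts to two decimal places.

FCA: the seller delivers export-cleared goods to the carrier; the buyer bears costs from that point.
CIF value = FCA price + origin terminal + freight + insurance = 163186.65 + 387.79 + 9304.51 + 630.99 = 173509.94
Ad valorem component: 173509.94 × 6.8% = 11798.68
Specific component: 12813 × 2.51 = 32160.63
Import duty = 11798.68 + 32160.63 = 43959.31
Buyer bears: origin terminal 387.79 + freight 9304.51 + insurance 630.99 + destination terminal 825.46 + delivery 532.02 + duty 43959.31 = 55640.08
Landed cost = invoice 163186.65 + 55640.08 = 218826.73

Total landed cost: SGD 218826.73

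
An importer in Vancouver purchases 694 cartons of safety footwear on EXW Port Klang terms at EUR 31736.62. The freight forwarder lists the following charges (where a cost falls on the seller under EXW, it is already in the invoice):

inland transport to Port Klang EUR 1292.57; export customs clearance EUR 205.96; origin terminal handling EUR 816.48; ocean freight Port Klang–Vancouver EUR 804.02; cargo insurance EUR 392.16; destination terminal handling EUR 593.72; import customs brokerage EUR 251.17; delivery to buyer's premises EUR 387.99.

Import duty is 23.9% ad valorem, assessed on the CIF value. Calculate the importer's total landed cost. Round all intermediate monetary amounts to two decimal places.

EXW: the seller makes goods available at their premises; the buyer bears all onward costs.
CIF value = EXW price + inland to port + export clearance + origin terminal + freight + insurance = 31736.62 + 1292.57 + 205.96 + 816.48 + 804.02 + 392.16 = 35247.81
Import duty = 35247.81 × 23.9% = 8424.23
Buyer bears: inland to port 1292.57 + export clearance 205.96 + origin terminal 816.48 + freight 804.02 + insurance 392.16 + destination terminal 593.72 + brokerage 251.17 + delivery 387.99 + duty 8424.23 = 13168.30
Landed cost = invoice 31736.62 + 13168.30 = 44904.92

Total landed cost: EUR 44904.92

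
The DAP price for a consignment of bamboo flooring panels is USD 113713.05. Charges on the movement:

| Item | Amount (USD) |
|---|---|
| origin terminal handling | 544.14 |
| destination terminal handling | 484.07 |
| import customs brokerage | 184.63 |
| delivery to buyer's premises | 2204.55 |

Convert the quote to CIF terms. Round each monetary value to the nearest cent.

CIF price: USD 111024.43

Not relevant to the conversion: origin terminal — on the seller under both DAP and CIF; already in the DAP price and stays in the CIF price. brokerage — on the buyer under both terms; not part of either seller's price.
From DAP to CIF, the seller no longer bears: destination terminal, delivery.
CIF price = 113713.05 − 484.07 − 2204.55 = 111024.43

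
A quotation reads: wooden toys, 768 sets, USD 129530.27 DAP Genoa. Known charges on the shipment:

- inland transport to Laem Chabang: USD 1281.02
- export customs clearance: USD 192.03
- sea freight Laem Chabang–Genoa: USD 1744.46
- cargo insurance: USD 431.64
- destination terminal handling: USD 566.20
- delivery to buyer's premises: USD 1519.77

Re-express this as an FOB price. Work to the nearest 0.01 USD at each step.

FOB price: USD 125268.20

Not relevant to the conversion: export clearance, inland to port — on the seller under both DAP and FOB; already in the DAP price and stays in the FOB price.
From DAP to FOB, the seller no longer bears: freight, insurance, destination terminal, delivery.
FOB price = 129530.27 − 1744.46 − 431.64 − 566.20 − 1519.77 = 125268.20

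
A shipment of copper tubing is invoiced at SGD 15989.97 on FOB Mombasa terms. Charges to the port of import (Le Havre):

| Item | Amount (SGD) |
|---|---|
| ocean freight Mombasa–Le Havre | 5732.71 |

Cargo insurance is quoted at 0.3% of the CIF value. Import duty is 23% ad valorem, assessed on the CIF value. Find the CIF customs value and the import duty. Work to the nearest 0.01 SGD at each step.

Let C be the CIF value. C = FOB price + freight + 0.3% × C
C − 0.3% × C = 15989.97 + 5732.71
0.997 × C = 21722.68
C = 21722.68 / 0.997 = 21788.04
Insurance premium = 0.3% × 21788.04 = 65.36
Import duty = 21788.04 × 23% = 5011.25

CIF value: SGD 21788.04; import duty: SGD 5011.25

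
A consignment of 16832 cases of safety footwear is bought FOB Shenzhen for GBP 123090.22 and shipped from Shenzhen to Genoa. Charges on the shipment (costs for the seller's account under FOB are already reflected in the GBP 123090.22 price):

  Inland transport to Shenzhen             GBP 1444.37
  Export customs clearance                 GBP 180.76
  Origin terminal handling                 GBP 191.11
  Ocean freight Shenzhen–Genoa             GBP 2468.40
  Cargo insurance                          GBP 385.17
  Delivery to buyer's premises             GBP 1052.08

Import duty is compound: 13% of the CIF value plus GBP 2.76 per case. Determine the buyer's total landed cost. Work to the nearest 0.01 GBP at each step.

FOB: the seller bears costs until goods are on board at the origin port; the buyer bears freight, insurance and all costs thereafter.
Already in the invoice (seller's account under FOB): inland to port, export clearance, origin terminal — exclude.
CIF value = FOB price + freight + insurance = 123090.22 + 2468.40 + 385.17 = 125943.79
Ad valorem component: 125943.79 × 13% = 16372.69
Specific component: 16832 × 2.76 = 46456.32
Import duty = 16372.69 + 46456.32 = 62829.01
Buyer bears: freight 2468.40 + insurance 385.17 + delivery 1052.08 + duty 62829.01 = 66734.66
Landed cost = invoice 123090.22 + 66734.66 = 189824.88

Total landed cost: GBP 189824.88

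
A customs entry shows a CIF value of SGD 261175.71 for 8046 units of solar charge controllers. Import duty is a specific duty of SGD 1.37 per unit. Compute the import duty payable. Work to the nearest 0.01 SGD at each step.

Import duty = 8046 × 1.37 = 11023.02

Import duty: SGD 11023.02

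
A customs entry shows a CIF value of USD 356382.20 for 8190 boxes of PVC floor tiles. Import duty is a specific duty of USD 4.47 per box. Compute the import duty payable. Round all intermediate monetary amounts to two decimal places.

Import duty: USD 36609.30

Import duty = 8190 × 4.47 = 36609.30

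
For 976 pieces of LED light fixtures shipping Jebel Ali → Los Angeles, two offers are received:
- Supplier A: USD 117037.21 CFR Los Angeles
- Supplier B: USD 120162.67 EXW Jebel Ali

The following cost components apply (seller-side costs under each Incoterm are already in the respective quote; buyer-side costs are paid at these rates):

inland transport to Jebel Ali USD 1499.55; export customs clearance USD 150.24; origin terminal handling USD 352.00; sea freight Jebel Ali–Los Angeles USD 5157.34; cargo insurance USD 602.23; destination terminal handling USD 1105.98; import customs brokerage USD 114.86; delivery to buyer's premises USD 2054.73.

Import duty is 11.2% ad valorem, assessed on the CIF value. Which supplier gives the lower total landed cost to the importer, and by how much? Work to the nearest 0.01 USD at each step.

Supplier A (CFR):
CIF value = CFR price + insurance = 117037.21 + 602.23 = 117639.44
Import duty = 117639.44 × 11.2% = 13175.62
Buyer bears (A): 602.23 + 1105.98 + 114.86 + 2054.73 = 3877.80
Landed cost (A) = invoice 117037.21 + 3877.80 + duty 13175.62 = 134090.63
Supplier B (EXW):
CIF value = EXW price + inland to port + export clearance + origin terminal + freight + insurance = 120162.67 + 1499.55 + 150.24 + 352.00 + 5157.34 + 602.23 = 127924.03
Import duty = 127924.03 × 11.2% = 14327.49
Buyer bears (B): 1499.55 + 150.24 + 352.00 + 5157.34 + 602.23 + 1105.98 + 114.86 + 2054.73 = 11036.93
Landed cost (B) = invoice 120162.67 + 11036.93 + duty 14327.49 = 145527.09
Difference = |134090.63 − 145527.09| = 11436.46

Supplier A is cheaper by USD 11436.46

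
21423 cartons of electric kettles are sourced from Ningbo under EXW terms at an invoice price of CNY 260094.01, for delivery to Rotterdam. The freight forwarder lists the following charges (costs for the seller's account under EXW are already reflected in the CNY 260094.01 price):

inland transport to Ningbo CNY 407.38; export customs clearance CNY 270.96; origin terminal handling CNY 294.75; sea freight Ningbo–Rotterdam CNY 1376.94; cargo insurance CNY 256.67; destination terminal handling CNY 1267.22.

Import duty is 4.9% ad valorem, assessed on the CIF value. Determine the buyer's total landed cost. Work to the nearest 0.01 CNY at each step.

EXW: the seller makes goods available at their premises; the buyer bears all onward costs.
CIF value = EXW price + inland to port + export clearance + origin terminal + freight + insurance = 260094.01 + 407.38 + 270.96 + 294.75 + 1376.94 + 256.67 = 262700.71
Import duty = 262700.71 × 4.9% = 12872.33
Buyer bears: inland to port 407.38 + export clearance 270.96 + origin terminal 294.75 + freight 1376.94 + insurance 256.67 + destination terminal 1267.22 + duty 12872.33 = 16746.25
Landed cost = invoice 260094.01 + 16746.25 = 276840.26

Total landed cost: CNY 276840.26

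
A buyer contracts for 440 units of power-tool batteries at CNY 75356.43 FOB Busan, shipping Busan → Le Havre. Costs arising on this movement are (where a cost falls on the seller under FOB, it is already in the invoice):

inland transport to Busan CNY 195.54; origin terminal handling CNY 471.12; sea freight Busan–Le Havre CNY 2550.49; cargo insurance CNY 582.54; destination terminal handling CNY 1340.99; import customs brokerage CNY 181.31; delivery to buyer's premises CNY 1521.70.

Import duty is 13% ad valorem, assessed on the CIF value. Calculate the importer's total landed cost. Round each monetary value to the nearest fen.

Total landed cost: CNY 91737.09

FOB: the seller bears costs until goods are on board at the origin port; the buyer bears freight, insurance and all costs thereafter.
Already in the invoice (seller's account under FOB): inland to port, origin terminal — exclude.
CIF value = FOB price + freight + insurance = 75356.43 + 2550.49 + 582.54 = 78489.46
Import duty = 78489.46 × 13% = 10203.63
Buyer bears: freight 2550.49 + insurance 582.54 + destination terminal 1340.99 + brokerage 181.31 + delivery 1521.70 + duty 10203.63 = 16380.66
Landed cost = invoice 75356.43 + 16380.66 = 91737.09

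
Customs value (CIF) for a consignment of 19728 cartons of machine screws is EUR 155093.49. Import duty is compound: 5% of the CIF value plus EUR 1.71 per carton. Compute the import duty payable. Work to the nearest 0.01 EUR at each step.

Import duty: EUR 41489.55

Ad valorem component: 155093.49 × 5% = 7754.67
Specific component: 19728 × 1.71 = 33734.88
Import duty = 7754.67 + 33734.88 = 41489.55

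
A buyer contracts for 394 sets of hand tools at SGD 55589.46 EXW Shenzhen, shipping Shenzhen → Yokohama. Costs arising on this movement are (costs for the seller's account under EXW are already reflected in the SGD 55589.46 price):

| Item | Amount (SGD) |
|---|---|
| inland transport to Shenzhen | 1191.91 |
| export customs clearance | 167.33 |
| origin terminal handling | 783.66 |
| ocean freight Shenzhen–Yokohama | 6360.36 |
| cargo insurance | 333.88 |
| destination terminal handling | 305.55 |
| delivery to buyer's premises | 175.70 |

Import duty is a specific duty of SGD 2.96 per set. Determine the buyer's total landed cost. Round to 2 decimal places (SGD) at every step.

Total landed cost: SGD 66074.09

EXW: the seller makes goods available at their premises; the buyer bears all onward costs.
CIF value = EXW price + inland to port + export clearance + origin terminal + freight + insurance = 55589.46 + 1191.91 + 167.33 + 783.66 + 6360.36 + 333.88 = 64426.60
Import duty = 394 × 2.96 = 1166.24
Buyer bears: inland to port 1191.91 + export clearance 167.33 + origin terminal 783.66 + freight 6360.36 + insurance 333.88 + destination terminal 305.55 + delivery 175.70 + duty 1166.24 = 10484.63
Landed cost = invoice 55589.46 + 10484.63 = 66074.09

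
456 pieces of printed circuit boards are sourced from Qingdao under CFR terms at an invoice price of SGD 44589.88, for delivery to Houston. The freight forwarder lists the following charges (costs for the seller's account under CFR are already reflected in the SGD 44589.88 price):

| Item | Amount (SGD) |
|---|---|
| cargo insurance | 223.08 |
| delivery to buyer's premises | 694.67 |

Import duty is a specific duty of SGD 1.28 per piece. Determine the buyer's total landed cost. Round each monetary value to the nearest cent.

Total landed cost: SGD 46091.31

CFR: the seller pays costs through ocean freight to the destination port, but not insurance.
CIF value = CFR price + insurance = 44589.88 + 223.08 = 44812.96
Import duty = 456 × 1.28 = 583.68
Buyer bears: insurance 223.08 + delivery 694.67 + duty 583.68 = 1501.43
Landed cost = invoice 44589.88 + 1501.43 = 46091.31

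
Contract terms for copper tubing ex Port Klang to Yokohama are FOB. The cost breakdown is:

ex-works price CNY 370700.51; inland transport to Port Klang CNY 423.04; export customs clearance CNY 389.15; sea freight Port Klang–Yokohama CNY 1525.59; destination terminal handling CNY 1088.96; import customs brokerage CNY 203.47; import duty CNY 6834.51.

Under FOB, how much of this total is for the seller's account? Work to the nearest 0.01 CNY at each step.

Seller's account: CNY 371512.70

FOB: the seller bears costs until goods are on board at the origin port; the buyer bears freight, insurance and all costs thereafter.
Seller's account: goods 370700.51 + inland to port 423.04 + export clearance 389.15 = 371512.70
Buyer's account: freight 1525.59 + destination terminal 1088.96 + brokerage 203.47 + duty 6834.51 = 9652.53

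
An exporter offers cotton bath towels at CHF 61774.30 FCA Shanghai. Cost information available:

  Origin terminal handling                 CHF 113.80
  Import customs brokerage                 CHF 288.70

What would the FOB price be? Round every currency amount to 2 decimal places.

FOB price: CHF 61888.10

Not relevant to the conversion: brokerage — on the buyer under both terms; not part of either seller's price.
From FCA to FOB, the seller additionally bears: origin terminal.
FOB price = 61774.30 + 113.80 = 61888.10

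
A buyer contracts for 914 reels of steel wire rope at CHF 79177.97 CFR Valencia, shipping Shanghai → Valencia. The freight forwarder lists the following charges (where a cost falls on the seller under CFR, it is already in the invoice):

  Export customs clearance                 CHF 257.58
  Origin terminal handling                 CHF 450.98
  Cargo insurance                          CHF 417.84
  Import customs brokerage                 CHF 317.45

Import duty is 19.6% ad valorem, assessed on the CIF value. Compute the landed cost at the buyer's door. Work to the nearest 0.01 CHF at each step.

Total landed cost: CHF 95514.04

CFR: the seller pays costs through ocean freight to the destination port, but not insurance.
Already in the invoice (seller's account under CFR): export clearance, origin terminal — exclude.
CIF value = CFR price + insurance = 79177.97 + 417.84 = 79595.81
Import duty = 79595.81 × 19.6% = 15600.78
Buyer bears: insurance 417.84 + brokerage 317.45 + duty 15600.78 = 16336.07
Landed cost = invoice 79177.97 + 16336.07 = 95514.04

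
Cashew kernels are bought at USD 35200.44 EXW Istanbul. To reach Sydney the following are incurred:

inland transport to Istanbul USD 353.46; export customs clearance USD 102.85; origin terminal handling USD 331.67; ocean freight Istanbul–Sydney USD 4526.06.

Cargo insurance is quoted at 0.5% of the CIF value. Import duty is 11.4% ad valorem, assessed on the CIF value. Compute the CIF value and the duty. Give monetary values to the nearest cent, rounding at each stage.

Let C be the CIF value. C = EXW price + pre-shipment costs + freight + 0.5% × C
C − 0.5% × C = 35200.44 + 353.46 + 102.85 + 331.67 + 4526.06
0.995 × C = 40514.48
C = 40514.48 / 0.995 = 40718.07
Insurance premium = 0.5% × 40718.07 = 203.59
Import duty = 40718.07 × 11.4% = 4641.86

CIF value: USD 40718.07; import duty: USD 4641.86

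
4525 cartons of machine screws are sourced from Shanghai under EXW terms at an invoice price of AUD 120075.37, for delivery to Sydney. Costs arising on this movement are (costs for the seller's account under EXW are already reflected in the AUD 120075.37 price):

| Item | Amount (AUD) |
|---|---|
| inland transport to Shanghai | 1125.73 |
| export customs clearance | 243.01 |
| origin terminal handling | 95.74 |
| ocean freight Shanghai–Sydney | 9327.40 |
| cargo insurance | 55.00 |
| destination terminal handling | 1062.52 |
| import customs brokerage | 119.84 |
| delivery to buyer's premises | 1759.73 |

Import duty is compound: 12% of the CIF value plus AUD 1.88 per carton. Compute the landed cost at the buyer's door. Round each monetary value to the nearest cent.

EXW: the seller makes goods available at their premises; the buyer bears all onward costs.
CIF value = EXW price + inland to port + export clearance + origin terminal + freight + insurance = 120075.37 + 1125.73 + 243.01 + 95.74 + 9327.40 + 55.00 = 130922.25
Ad valorem component: 130922.25 × 12% = 15710.67
Specific component: 4525 × 1.88 = 8507.00
Import duty = 15710.67 + 8507.00 = 24217.67
Buyer bears: inland to port 1125.73 + export clearance 243.01 + origin terminal 95.74 + freight 9327.40 + insurance 55.00 + destination terminal 1062.52 + brokerage 119.84 + delivery 1759.73 + duty 24217.67 = 38006.64
Landed cost = invoice 120075.37 + 38006.64 = 158082.01

Total landed cost: AUD 158082.01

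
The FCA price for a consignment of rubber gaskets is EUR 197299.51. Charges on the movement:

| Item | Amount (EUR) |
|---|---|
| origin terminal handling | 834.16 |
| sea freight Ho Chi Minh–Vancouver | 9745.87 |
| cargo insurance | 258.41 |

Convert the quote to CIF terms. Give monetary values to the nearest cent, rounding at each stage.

CIF price: EUR 208137.95

From FCA to CIF, the seller additionally bears: origin terminal, freight, insurance.
CIF price = 197299.51 + 834.16 + 9745.87 + 258.41 = 208137.95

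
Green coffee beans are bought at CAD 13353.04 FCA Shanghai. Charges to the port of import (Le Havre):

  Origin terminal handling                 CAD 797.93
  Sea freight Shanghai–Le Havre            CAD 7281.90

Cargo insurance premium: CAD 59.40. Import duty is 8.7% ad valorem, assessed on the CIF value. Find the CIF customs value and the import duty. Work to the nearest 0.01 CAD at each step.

CIF = FCA price + pre-shipment costs + freight + insurance
CIF = 13353.04 + 797.93 + 7281.90 + 59.40 = 21492.27
Import duty = 21492.27 × 8.7% = 1869.83

CIF value: CAD 21492.27; import duty: CAD 1869.83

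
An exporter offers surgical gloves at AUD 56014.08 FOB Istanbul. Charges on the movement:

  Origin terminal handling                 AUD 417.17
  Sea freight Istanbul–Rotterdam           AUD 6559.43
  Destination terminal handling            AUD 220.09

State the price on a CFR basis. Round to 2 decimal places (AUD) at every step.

Not relevant to the conversion: origin terminal — on the seller under both FOB and CFR; already in the FOB price and stays in the CFR price. destination terminal — on the buyer under both terms; not part of either seller's price.
From FOB to CFR, the seller additionally bears: freight.
CFR price = 56014.08 + 6559.43 = 62573.51

CFR price: AUD 62573.51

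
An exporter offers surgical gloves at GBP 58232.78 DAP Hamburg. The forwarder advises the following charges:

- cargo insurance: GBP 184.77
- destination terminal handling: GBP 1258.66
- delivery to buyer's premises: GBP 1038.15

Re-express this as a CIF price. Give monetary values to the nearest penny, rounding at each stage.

CIF price: GBP 55935.97

Not relevant to the conversion: insurance — on the seller under both DAP and CIF; already in the DAP price and stays in the CIF price.
From DAP to CIF, the seller no longer bears: destination terminal, delivery.
CIF price = 58232.78 − 1258.66 − 1038.15 = 55935.97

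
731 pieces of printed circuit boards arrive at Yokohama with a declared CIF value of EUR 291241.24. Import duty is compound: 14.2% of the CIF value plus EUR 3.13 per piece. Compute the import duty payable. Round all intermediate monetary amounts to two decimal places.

Import duty: EUR 43644.29

Ad valorem component: 291241.24 × 14.2% = 41356.26
Specific component: 731 × 3.13 = 2288.03
Import duty = 41356.26 + 2288.03 = 43644.29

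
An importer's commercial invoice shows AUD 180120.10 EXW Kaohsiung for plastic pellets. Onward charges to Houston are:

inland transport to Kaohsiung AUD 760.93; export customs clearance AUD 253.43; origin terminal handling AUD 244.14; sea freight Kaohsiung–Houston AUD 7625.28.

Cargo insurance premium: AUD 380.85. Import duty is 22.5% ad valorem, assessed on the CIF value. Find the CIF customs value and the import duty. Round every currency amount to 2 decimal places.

CIF = EXW price + pre-shipment costs + freight + insurance
CIF = 180120.10 + 760.93 + 253.43 + 244.14 + 7625.28 + 380.85 = 189384.73
Import duty = 189384.73 × 22.5% = 42611.56

CIF value: AUD 189384.73; import duty: AUD 42611.56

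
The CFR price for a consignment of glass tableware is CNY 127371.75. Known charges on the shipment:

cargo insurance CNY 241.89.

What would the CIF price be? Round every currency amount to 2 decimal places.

CIF price: CNY 127613.64

From CFR to CIF, the seller additionally bears: insurance.
CIF price = 127371.75 + 241.89 = 127613.64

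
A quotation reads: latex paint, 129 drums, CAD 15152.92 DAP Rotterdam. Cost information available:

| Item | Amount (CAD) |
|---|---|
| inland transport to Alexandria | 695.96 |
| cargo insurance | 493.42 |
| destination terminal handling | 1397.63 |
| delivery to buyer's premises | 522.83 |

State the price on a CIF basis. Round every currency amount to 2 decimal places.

CIF price: CAD 13232.46

Not relevant to the conversion: insurance, inland to port — on the seller under both DAP and CIF; already in the DAP price and stays in the CIF price.
From DAP to CIF, the seller no longer bears: destination terminal, delivery.
CIF price = 15152.92 − 1397.63 − 522.83 = 13232.46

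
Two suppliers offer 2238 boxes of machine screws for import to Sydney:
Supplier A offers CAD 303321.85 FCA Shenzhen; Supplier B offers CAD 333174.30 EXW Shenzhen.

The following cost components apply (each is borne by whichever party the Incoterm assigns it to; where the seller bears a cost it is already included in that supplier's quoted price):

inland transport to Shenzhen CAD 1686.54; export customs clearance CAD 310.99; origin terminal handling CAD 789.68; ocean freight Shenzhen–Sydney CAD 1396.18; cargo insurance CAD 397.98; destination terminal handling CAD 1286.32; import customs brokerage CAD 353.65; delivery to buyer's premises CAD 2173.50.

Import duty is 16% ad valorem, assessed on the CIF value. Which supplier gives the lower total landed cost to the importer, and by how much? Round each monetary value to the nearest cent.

Supplier A (FCA):
CIF value = FCA price + origin terminal + freight + insurance = 303321.85 + 789.68 + 1396.18 + 397.98 = 305905.69
Import duty = 305905.69 × 16% = 48944.91
Buyer bears (A): 789.68 + 1396.18 + 397.98 + 1286.32 + 353.65 + 2173.50 = 6397.31
Landed cost (A) = invoice 303321.85 + 6397.31 + duty 48944.91 = 358664.07
Supplier B (EXW):
CIF value = EXW price + inland to port + export clearance + origin terminal + freight + insurance = 333174.30 + 1686.54 + 310.99 + 789.68 + 1396.18 + 397.98 = 337755.67
Import duty = 337755.67 × 16% = 54040.91
Buyer bears (B): 1686.54 + 310.99 + 789.68 + 1396.18 + 397.98 + 1286.32 + 353.65 + 2173.50 = 8394.84
Landed cost (B) = invoice 333174.30 + 8394.84 + duty 54040.91 = 395610.05
Difference = |358664.07 − 395610.05| = 36945.98

Supplier A is cheaper by CAD 36945.98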